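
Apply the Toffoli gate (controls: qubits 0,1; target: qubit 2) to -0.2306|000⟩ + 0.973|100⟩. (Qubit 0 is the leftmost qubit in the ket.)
-0.2306|000⟩ + 0.973|100⟩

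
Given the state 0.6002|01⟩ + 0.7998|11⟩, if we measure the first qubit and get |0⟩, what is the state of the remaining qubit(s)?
|1⟩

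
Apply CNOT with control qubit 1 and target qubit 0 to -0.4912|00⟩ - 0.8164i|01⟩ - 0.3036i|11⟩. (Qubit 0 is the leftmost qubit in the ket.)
-0.4912|00⟩ - 0.3036i|01⟩ - 0.8164i|11⟩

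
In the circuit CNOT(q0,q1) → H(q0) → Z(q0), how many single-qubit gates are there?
2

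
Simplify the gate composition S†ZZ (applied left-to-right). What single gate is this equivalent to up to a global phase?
S†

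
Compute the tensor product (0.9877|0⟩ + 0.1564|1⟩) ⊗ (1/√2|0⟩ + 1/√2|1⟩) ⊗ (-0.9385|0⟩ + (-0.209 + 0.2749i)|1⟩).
-0.6555|000⟩ + (-0.146 + 0.192i)|001⟩ - 0.6555|010⟩ + (-0.146 + 0.192i)|011⟩ - 0.1038|100⟩ + (-0.02311 + 0.0304i)|101⟩ - 0.1038|110⟩ + (-0.02311 + 0.0304i)|111⟩

amp(|b₁b₂…⟩) = product of the factor amplitudes for bits b₁, b₂, …; only kets whose every factor amplitude is nonzero survive.
|000⟩: (0.9877)(1/√2)(-0.9385) = -0.6555
|001⟩: (0.9877)(1/√2)(-0.209 + 0.2749i) = (-0.146 + 0.192i)
|010⟩: (0.9877)(1/√2)(-0.9385) = -0.6555
|011⟩: (0.9877)(1/√2)(-0.209 + 0.2749i) = (-0.146 + 0.192i)
|100⟩: (0.1564)(1/√2)(-0.9385) = -0.1038
|101⟩: (0.1564)(1/√2)(-0.209 + 0.2749i) = (-0.02311 + 0.0304i)
|110⟩: (0.1564)(1/√2)(-0.9385) = -0.1038
|111⟩: (0.1564)(1/√2)(-0.209 + 0.2749i) = (-0.02311 + 0.0304i)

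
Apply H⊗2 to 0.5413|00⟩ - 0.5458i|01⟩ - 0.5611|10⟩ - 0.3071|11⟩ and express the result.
(-0.1635 - 0.2729i)|00⟩ + (0.1437 + 0.2729i)|01⟩ + (0.7048 - 0.2729i)|10⟩ + (0.3977 + 0.2729i)|11⟩

H⊗2 gives amp(|y⟩) = (1/2) Σ_x (−1)^(x·y) amp(|x⟩), where x·y is the number of positions in which both x and y have a 1.
|00⟩: (0.5413 - 0.5458i - 0.5611 - 0.3071)/2 = (-0.1635 - 0.2729i)
|01⟩: (0.5413 + 0.5458i - 0.5611 + 0.3071)/2 = (0.1437 + 0.2729i)
|10⟩: (0.5413 - 0.5458i + 0.5611 + 0.3071)/2 = (0.7048 - 0.2729i)
|11⟩: (0.5413 + 0.5458i + 0.5611 - 0.3071)/2 = (0.3977 + 0.2729i)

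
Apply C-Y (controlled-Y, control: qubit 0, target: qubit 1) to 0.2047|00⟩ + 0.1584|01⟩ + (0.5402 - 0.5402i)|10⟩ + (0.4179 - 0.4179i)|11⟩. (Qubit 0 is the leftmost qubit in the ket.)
0.2047|00⟩ + 0.1584|01⟩ + (-0.4179 - 0.4179i)|10⟩ + (0.5402 + 0.5402i)|11⟩

C-Y leaves the control-|0⟩ kets |00⟩, |01⟩ unchanged and applies Y to qubit 1 on the control-|1⟩ pair (|10⟩, |11⟩).
Y = [[0, -i], [i, 0]].
With a = amp(|10⟩) = (0.5402 - 0.5402i) and b = amp(|11⟩) = (0.4179 - 0.4179i):
new amp(|10⟩) = (-i)·b = (-0.4179 - 0.4179i)
new amp(|11⟩) = (i)·a = (0.5402 + 0.5402i)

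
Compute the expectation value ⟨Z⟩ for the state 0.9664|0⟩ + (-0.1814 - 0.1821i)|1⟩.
0.8679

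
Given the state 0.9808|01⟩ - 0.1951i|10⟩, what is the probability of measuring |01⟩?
0.962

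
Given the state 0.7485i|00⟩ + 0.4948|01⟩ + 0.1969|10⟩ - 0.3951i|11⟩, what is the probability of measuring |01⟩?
0.2448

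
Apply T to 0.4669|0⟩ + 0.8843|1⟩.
0.4669|0⟩ + (0.6253 + 0.6253i)|1⟩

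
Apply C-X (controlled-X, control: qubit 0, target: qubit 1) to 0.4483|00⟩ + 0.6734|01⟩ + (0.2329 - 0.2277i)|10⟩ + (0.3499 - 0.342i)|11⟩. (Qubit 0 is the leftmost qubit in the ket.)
0.4483|00⟩ + 0.6734|01⟩ + (0.3499 - 0.342i)|10⟩ + (0.2329 - 0.2277i)|11⟩

C-X leaves the control-|0⟩ kets |00⟩, |01⟩ unchanged and applies X to qubit 1 on the control-|1⟩ pair (|10⟩, |11⟩).
X = [[0, 1], [1, 0]].
With a = amp(|10⟩) = (0.2329 - 0.2277i) and b = amp(|11⟩) = (0.3499 - 0.342i):
new amp(|10⟩) = (1)·b = (0.3499 - 0.342i)
new amp(|11⟩) = (1)·a = (0.2329 - 0.2277i)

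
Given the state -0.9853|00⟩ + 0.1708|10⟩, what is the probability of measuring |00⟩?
0.9708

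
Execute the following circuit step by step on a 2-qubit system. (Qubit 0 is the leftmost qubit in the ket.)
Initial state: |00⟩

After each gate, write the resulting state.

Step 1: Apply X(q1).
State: |01⟩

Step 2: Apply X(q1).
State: |00⟩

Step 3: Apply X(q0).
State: |10⟩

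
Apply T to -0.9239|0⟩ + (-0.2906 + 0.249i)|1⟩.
-0.9239|0⟩ + (-0.3816 - 0.02942i)|1⟩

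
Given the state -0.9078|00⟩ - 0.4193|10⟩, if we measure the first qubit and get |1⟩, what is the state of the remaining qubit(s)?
-|0⟩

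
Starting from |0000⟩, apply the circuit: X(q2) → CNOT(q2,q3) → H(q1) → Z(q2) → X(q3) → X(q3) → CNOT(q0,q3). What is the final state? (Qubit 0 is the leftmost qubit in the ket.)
-1/√2|0011⟩ - 1/√2|0111⟩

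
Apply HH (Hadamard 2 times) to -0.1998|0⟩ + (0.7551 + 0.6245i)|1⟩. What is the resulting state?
-0.1998|0⟩ + (0.7551 + 0.6245i)|1⟩

H² = I, so an even number of Hadamards cancels: H^2 = I and the state is unchanged.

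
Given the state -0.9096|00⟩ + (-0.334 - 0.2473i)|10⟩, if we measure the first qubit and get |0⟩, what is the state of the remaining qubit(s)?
-|0⟩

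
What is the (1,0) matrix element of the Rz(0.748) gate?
0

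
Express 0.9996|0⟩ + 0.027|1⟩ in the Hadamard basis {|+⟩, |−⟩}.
0.7259|+⟩ + 0.6877|−⟩

With |ψ⟩ = α|0⟩ + β|1⟩, the Hadamard-basis coefficients are ⟨+|ψ⟩ = (α + β)/√2 and ⟨−|ψ⟩ = (α − β)/√2.
Here α = 0.9996, β = 0.027: (α + β)/√2 = 0.7259, (α − β)/√2 = 0.6877.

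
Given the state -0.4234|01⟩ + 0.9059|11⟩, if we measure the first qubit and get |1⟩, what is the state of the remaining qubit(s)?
|1⟩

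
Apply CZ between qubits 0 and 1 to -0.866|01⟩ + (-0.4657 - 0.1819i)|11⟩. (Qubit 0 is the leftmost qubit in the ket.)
-0.866|01⟩ + (0.4657 + 0.1819i)|11⟩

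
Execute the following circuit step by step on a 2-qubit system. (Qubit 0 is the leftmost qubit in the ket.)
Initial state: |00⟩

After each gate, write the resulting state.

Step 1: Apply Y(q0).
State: i|10⟩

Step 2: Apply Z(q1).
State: i|10⟩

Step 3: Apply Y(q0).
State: |00⟩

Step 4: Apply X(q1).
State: |01⟩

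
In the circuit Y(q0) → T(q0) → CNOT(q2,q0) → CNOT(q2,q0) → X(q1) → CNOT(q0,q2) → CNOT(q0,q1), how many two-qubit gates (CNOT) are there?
4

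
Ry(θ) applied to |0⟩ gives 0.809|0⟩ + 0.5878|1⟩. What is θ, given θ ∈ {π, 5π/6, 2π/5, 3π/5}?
2π/5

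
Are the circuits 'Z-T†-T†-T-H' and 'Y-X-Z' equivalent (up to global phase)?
No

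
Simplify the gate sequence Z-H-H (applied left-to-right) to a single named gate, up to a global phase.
Z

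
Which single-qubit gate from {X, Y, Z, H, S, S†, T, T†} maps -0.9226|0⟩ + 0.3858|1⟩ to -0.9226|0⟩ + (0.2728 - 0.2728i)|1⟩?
T†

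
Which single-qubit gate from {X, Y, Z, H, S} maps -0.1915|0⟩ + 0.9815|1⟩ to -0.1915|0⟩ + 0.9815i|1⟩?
S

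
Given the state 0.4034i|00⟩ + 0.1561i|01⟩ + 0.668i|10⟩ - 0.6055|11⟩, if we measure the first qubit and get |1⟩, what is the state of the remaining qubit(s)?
0.7409i|0⟩ - 0.6716|1⟩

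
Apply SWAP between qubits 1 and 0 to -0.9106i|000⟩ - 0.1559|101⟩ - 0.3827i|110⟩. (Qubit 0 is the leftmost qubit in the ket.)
-0.9106i|000⟩ - 0.1559|011⟩ - 0.3827i|110⟩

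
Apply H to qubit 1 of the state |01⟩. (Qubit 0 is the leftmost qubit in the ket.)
1/√2|00⟩ - 1/√2|01⟩

H on qubit 1 mixes each pair of kets that differ only in qubit 1: amplitudes (a, b) of (|…0…⟩, |…1…⟩) become ((a + b)/√2, (a − b)/√2). Kets absent from the input have amplitude 0.
(|00⟩, |01⟩): (a, b) = (0, 1) → (1/√2, -1/√2)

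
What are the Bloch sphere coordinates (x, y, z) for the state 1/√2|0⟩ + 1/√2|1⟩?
(1, 0, 0)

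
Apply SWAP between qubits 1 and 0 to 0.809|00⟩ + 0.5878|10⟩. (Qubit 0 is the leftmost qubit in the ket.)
0.809|00⟩ + 0.5878|01⟩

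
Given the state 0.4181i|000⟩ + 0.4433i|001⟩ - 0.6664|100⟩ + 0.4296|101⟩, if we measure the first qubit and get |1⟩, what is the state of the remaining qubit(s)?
-0.8405|00⟩ + 0.5418|01⟩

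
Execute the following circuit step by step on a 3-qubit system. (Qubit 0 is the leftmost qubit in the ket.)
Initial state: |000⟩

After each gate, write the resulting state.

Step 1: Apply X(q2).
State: |001⟩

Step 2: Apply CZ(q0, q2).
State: |001⟩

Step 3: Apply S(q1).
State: |001⟩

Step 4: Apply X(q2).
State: |000⟩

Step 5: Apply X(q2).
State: |001⟩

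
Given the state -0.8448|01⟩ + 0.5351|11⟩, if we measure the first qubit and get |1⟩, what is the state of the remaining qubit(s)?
|1⟩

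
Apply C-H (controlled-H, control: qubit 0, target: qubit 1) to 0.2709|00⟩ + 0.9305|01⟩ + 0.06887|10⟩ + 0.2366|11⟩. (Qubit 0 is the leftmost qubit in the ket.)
0.2709|00⟩ + 0.9305|01⟩ + 0.216|10⟩ - 0.1186|11⟩

C-H leaves the control-|0⟩ kets |00⟩, |01⟩ unchanged and applies H to qubit 1 on the control-|1⟩ pair (|10⟩, |11⟩).
H = [[1/√2, 1/√2], [1/√2, -1/√2]].
With a = amp(|10⟩) = 0.06887 and b = amp(|11⟩) = 0.2366:
new amp(|10⟩) = (1/√2)·a + (1/√2)·b = 0.216
new amp(|11⟩) = (1/√2)·a + (-1/√2)·b = -0.1186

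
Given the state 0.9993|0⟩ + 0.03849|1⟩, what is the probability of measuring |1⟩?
0.001481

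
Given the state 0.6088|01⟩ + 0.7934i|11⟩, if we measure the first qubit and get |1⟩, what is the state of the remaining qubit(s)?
i|1⟩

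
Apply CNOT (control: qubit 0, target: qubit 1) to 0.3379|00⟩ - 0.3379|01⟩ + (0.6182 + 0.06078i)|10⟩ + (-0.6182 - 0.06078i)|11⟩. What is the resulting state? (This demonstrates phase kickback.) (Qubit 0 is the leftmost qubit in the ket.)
0.3379|00⟩ - 0.3379|01⟩ + (-0.6182 - 0.06078i)|10⟩ + (0.6182 + 0.06078i)|11⟩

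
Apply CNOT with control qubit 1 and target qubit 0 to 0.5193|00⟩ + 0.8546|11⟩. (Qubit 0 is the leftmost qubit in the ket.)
0.5193|00⟩ + 0.8546|01⟩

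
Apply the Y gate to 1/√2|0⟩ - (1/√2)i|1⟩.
-1/√2|0⟩ + (1/√2)i|1⟩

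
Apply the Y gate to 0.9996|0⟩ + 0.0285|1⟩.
-0.0285i|0⟩ + 0.9996i|1⟩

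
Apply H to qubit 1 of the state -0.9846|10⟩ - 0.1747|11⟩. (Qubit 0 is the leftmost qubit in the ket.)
-0.8197|10⟩ - 0.5727|11⟩

H on qubit 1 mixes each pair of kets that differ only in qubit 1: amplitudes (a, b) of (|…0…⟩, |…1…⟩) become ((a + b)/√2, (a − b)/√2). Kets absent from the input have amplitude 0.
(|10⟩, |11⟩): (a, b) = (-0.9846, -0.1747) → (-0.8197, -0.5727)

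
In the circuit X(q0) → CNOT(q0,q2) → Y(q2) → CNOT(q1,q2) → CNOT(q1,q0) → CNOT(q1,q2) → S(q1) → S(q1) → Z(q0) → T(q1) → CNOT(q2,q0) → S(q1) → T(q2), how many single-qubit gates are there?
8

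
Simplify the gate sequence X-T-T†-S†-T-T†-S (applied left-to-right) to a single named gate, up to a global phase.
X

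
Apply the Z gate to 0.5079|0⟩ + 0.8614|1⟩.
0.5079|0⟩ - 0.8614|1⟩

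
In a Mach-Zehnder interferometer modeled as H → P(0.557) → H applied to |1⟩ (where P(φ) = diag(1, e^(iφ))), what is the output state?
(0.07558 - 0.2643i)|0⟩ + (0.9244 + 0.2643i)|1⟩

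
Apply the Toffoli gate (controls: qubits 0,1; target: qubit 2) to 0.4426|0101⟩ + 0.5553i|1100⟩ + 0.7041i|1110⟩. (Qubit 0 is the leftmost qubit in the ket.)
0.4426|0101⟩ + 0.7041i|1100⟩ + 0.5553i|1110⟩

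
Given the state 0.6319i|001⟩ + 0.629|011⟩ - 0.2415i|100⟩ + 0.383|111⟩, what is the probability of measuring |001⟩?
0.3993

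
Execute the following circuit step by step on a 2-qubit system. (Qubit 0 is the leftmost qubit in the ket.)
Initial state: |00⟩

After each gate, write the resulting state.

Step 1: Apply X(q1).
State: |01⟩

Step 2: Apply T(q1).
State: (1/√2 + (1/√2)i)|01⟩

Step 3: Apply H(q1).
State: (1/2 + (1/2)i)|00⟩ + (-1/2 - (1/2)i)|01⟩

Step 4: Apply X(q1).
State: (-1/2 - (1/2)i)|00⟩ + (1/2 + (1/2)i)|01⟩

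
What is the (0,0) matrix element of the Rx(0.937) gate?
0.8922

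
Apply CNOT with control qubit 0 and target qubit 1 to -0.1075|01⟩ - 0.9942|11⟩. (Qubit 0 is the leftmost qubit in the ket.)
-0.1075|01⟩ - 0.9942|10⟩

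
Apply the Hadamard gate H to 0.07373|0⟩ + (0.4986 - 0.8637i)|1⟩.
(0.4047 - 0.6107i)|0⟩ + (-0.3004 + 0.6107i)|1⟩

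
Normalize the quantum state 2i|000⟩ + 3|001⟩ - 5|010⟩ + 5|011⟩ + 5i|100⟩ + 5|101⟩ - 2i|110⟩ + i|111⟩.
0.1841i|000⟩ + 0.2762|001⟩ - 0.4603|010⟩ + 0.4603|011⟩ + 0.4603i|100⟩ + 0.4603|101⟩ - 0.1841i|110⟩ + 0.09206i|111⟩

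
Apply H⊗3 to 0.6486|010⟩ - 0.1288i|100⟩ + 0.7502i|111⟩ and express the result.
(0.2293 + 0.2197i)|000⟩ + (0.2293 - 0.3108i)|001⟩ + (-0.2293 - 0.3108i)|010⟩ + (-0.2293 + 0.2197i)|011⟩ + (0.2293 - 0.2197i)|100⟩ + (0.2293 + 0.3108i)|101⟩ + (-0.2293 + 0.3108i)|110⟩ + (-0.2293 - 0.2197i)|111⟩

H⊗3 gives amp(|y⟩) = (1/2√2) Σ_x (−1)^(x·y) amp(|x⟩), where x·y is the number of positions in which both x and y have a 1.
|000⟩: (0.6486 - 0.1288i + 0.7502i)/(2√2) = (0.2293 + 0.2197i)
|001⟩: (0.6486 - 0.1288i - 0.7502i)/(2√2) = (0.2293 - 0.3108i)
|010⟩: (-0.6486 - 0.1288i - 0.7502i)/(2√2) = (-0.2293 - 0.3108i)
|011⟩: (-0.6486 - 0.1288i + 0.7502i)/(2√2) = (-0.2293 + 0.2197i)
|100⟩: (0.6486 + 0.1288i - 0.7502i)/(2√2) = (0.2293 - 0.2197i)
|101⟩: (0.6486 + 0.1288i + 0.7502i)/(2√2) = (0.2293 + 0.3108i)
|110⟩: (-0.6486 + 0.1288i + 0.7502i)/(2√2) = (-0.2293 + 0.3108i)
|111⟩: (-0.6486 + 0.1288i - 0.7502i)/(2√2) = (-0.2293 - 0.2197i)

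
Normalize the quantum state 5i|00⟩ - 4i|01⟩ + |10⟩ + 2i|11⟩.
0.7372i|00⟩ - 0.5898i|01⟩ + 0.1474|10⟩ + 0.2949i|11⟩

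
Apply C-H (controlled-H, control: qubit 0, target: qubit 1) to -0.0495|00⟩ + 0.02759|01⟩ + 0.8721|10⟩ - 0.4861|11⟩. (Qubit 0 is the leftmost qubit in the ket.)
-0.0495|00⟩ + 0.02759|01⟩ + 0.2729|10⟩ + 0.9604|11⟩

C-H leaves the control-|0⟩ kets |00⟩, |01⟩ unchanged and applies H to qubit 1 on the control-|1⟩ pair (|10⟩, |11⟩).
H = [[1/√2, 1/√2], [1/√2, -1/√2]].
With a = amp(|10⟩) = 0.8721 and b = amp(|11⟩) = -0.4861:
new amp(|10⟩) = (1/√2)·a + (1/√2)·b = 0.2729
new amp(|11⟩) = (1/√2)·a + (-1/√2)·b = 0.9604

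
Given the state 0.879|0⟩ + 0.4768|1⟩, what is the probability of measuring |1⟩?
0.2273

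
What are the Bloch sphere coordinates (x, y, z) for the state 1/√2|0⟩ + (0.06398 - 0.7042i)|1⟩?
(0.09048, -0.9959, 0.00000892)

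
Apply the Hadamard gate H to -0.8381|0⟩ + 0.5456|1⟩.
-0.2068|0⟩ - 0.9784|1⟩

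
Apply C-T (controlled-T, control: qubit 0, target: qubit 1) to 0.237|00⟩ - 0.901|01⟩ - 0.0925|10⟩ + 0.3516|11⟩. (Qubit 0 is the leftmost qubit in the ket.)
0.237|00⟩ - 0.901|01⟩ - 0.0925|10⟩ + (0.2486 + 0.2486i)|11⟩

C-T leaves the control-|0⟩ kets |00⟩, |01⟩ unchanged and applies T to qubit 1 on the control-|1⟩ pair (|10⟩, |11⟩).
T = [[1, 0], [0, (1/√2 + (1/√2)i)]].
With a = amp(|10⟩) = -0.0925 and b = amp(|11⟩) = 0.3516:
new amp(|10⟩) = (1)·a = -0.0925
new amp(|11⟩) = (1/√2 + (1/√2)i)·b = (0.2486 + 0.2486i)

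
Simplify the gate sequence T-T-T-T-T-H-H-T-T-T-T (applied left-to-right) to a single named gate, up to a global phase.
T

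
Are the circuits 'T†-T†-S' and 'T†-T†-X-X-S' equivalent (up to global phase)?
Yes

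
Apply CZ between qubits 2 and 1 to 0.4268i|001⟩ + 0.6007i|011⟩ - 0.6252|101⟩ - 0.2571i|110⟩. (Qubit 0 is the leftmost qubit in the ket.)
0.4268i|001⟩ - 0.6007i|011⟩ - 0.6252|101⟩ - 0.2571i|110⟩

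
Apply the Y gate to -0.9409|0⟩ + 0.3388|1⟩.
-0.3388i|0⟩ - 0.9409i|1⟩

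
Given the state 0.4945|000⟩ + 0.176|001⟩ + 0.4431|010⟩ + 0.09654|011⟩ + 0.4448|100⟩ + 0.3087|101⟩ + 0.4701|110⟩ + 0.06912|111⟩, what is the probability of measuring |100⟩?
0.1978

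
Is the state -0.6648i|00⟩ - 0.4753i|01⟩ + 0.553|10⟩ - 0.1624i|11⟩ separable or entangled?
Entangled

Writing the state as a|00⟩ + b|01⟩ + c|10⟩ + d|11⟩, it is a product state iff ad − bc = 0.
Here (a, b, c, d) = (-0.6648i, -0.4753i, 0.553, -0.1624i): ad − bc = (-0.6648i)(-0.1624i) − (-0.4753i)(0.553) = (-0.108 + 0.2628i) ≠ 0, so the state is entangled.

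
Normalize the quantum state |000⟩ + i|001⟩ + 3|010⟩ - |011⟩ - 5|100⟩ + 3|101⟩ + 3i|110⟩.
0.1348|000⟩ + 0.1348i|001⟩ + 0.4045|010⟩ - 0.1348|011⟩ - 0.6742|100⟩ + 0.4045|101⟩ + 0.4045i|110⟩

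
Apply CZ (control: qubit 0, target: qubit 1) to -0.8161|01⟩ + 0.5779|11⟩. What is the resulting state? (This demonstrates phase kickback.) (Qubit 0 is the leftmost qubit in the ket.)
-0.8161|01⟩ - 0.5779|11⟩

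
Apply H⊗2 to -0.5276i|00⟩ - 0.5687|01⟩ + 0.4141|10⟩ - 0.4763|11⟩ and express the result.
(-0.3155 - 0.2638i)|00⟩ + (0.7296 - 0.2638i)|01⟩ + (-0.2533 - 0.2638i)|10⟩ + (-0.1609 - 0.2638i)|11⟩

H⊗2 gives amp(|y⟩) = (1/2) Σ_x (−1)^(x·y) amp(|x⟩), where x·y is the number of positions in which both x and y have a 1.
|00⟩: (-0.5276i - 0.5687 + 0.4141 - 0.4763)/2 = (-0.3155 - 0.2638i)
|01⟩: (-0.5276i + 0.5687 + 0.4141 + 0.4763)/2 = (0.7296 - 0.2638i)
|10⟩: (-0.5276i - 0.5687 - 0.4141 + 0.4763)/2 = (-0.2533 - 0.2638i)
|11⟩: (-0.5276i + 0.5687 - 0.4141 - 0.4763)/2 = (-0.1609 - 0.2638i)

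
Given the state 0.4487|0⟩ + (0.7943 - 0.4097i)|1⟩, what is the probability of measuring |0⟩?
0.2013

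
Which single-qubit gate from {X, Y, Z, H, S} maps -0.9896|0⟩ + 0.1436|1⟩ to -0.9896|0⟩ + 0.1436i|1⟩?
S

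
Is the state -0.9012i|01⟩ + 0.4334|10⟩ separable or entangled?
Entangled

Writing the state as a|00⟩ + b|01⟩ + c|10⟩ + d|11⟩, it is a product state iff ad − bc = 0.
Here (a, b, c, d) = (0, -0.9012i, 0.4334, 0): ad − bc = (0)(0) − (-0.9012i)(0.4334) = 0.3906i ≠ 0, so the state is entangled.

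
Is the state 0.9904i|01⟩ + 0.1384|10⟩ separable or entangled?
Entangled

Writing the state as a|00⟩ + b|01⟩ + c|10⟩ + d|11⟩, it is a product state iff ad − bc = 0.
Here (a, b, c, d) = (0, 0.9904i, 0.1384, 0): ad − bc = (0)(0) − (0.9904i)(0.1384) = -0.1371i ≠ 0, so the state is entangled.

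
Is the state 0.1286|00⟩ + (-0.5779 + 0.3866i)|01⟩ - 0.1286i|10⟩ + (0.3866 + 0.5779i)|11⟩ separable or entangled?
Separable

Writing the state as a|00⟩ + b|01⟩ + c|10⟩ + d|11⟩, it is a product state iff ad − bc = 0.
Here (a, b, c, d) = (0.1286, (-0.5779 + 0.3866i), -0.1286i, (0.3866 + 0.5779i)): ad − bc = (0.1286)(0.3866 + 0.5779i) − (-0.5779 + 0.3866i)(-0.1286i) = 0, so the state is separable.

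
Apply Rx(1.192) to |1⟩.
-0.5613i|0⟩ + 0.8276|1⟩

Rx(1.192) = [[cos(θ/2), −i·sin(θ/2)], [−i·sin(θ/2), cos(θ/2)]]; θ = 1.192, cos(θ/2) ≈ 0.827588, sin(θ/2) ≈ 0.561337.
With a = amp(|0⟩) = 0 and b = amp(|1⟩) = 1:
new amp(|0⟩) = (0.827588)·a + (-0.561337i)·b = -0.5613i
new amp(|1⟩) = (-0.561337i)·a + (0.827588)·b = 0.8276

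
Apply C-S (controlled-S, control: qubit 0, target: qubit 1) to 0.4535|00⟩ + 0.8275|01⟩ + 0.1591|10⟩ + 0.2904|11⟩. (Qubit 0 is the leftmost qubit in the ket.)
0.4535|00⟩ + 0.8275|01⟩ + 0.1591|10⟩ + 0.2904i|11⟩

C-S leaves the control-|0⟩ kets |00⟩, |01⟩ unchanged and applies S to qubit 1 on the control-|1⟩ pair (|10⟩, |11⟩).
S = [[1, 0], [0, i]].
With a = amp(|10⟩) = 0.1591 and b = amp(|11⟩) = 0.2904:
new amp(|10⟩) = (1)·a = 0.1591
new amp(|11⟩) = (i)·b = 0.2904i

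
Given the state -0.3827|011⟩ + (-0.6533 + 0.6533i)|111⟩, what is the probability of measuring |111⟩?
0.8536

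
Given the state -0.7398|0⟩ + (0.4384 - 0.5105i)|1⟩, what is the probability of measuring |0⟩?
0.5473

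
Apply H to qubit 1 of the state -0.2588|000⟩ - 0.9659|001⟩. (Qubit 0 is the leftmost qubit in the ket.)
-0.183|000⟩ - 0.683|001⟩ - 0.183|010⟩ - 0.683|011⟩

H on qubit 1 mixes each pair of kets that differ only in qubit 1: amplitudes (a, b) of (|…0…⟩, |…1…⟩) become ((a + b)/√2, (a − b)/√2). Kets absent from the input have amplitude 0.
(|000⟩, |010⟩): (a, b) = (-0.2588, 0) → (-0.183, -0.183)
(|001⟩, |011⟩): (a, b) = (-0.9659, 0) → (-0.683, -0.683)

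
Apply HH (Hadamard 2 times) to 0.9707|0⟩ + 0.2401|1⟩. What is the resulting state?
0.9707|0⟩ + 0.2401|1⟩

H² = I, so an even number of Hadamards cancels: H^2 = I and the state is unchanged.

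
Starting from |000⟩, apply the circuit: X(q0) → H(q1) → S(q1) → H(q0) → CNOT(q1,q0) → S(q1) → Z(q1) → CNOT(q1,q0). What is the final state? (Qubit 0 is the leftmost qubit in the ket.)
1/2|000⟩ + 1/2|010⟩ - 1/2|100⟩ - 1/2|110⟩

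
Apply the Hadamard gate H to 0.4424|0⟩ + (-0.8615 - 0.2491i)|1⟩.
(-0.2963 - 0.1761i)|0⟩ + (0.922 + 0.1761i)|1⟩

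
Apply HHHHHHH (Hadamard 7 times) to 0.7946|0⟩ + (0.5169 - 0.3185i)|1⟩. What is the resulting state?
(0.9274 - 0.2252i)|0⟩ + (0.1964 + 0.2252i)|1⟩

H² = I, so H^7 = H: a single Hadamard. With (a, b) = (0.7946, (0.5169 - 0.3185i)), H gives ((a + b)/√2, (a − b)/√2) = ((0.9274 - 0.2252i), (0.1964 + 0.2252i)).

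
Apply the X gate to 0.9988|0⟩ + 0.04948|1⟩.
0.04948|0⟩ + 0.9988|1⟩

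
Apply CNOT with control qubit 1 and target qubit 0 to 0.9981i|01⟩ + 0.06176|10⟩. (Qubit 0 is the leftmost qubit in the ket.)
0.06176|10⟩ + 0.9981i|11⟩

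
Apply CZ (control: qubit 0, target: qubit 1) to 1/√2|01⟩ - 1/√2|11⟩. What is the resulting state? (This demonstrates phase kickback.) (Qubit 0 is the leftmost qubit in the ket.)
1/√2|01⟩ + 1/√2|11⟩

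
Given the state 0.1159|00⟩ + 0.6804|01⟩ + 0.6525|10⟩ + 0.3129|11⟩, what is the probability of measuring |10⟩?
0.4258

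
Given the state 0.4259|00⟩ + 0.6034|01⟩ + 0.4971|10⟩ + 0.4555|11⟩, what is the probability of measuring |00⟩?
0.1814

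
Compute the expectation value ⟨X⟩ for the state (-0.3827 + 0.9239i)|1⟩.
0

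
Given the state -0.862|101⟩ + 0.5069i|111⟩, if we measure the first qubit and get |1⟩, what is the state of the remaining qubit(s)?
-0.862|01⟩ + 0.5069i|11⟩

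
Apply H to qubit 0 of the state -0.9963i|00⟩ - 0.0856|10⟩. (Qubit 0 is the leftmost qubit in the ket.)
(-0.06053 - 0.7045i)|00⟩ + (0.06053 - 0.7045i)|10⟩

H on qubit 0 mixes each pair of kets that differ only in qubit 0: amplitudes (a, b) of (|…0…⟩, |…1…⟩) become ((a + b)/√2, (a − b)/√2). Kets absent from the input have amplitude 0.
(|00⟩, |10⟩): (a, b) = (-0.9963i, -0.0856) → ((-0.06053 - 0.7045i), (0.06053 - 0.7045i))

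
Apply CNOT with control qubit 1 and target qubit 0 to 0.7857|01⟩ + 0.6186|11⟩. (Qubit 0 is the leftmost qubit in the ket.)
0.6186|01⟩ + 0.7857|11⟩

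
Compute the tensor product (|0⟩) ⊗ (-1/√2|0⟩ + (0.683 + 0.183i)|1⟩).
-1/√2|00⟩ + (0.683 + 0.183i)|01⟩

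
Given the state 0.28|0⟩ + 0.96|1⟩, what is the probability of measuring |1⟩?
0.9216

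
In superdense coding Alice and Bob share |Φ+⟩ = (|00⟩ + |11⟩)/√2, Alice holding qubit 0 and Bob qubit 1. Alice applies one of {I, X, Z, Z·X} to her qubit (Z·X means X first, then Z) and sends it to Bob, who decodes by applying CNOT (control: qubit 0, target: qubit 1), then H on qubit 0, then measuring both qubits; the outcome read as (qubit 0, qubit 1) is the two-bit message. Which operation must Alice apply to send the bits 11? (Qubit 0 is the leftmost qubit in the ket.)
Z·X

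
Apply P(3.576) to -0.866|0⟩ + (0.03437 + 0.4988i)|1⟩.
-0.866|0⟩ + (0.1788 - 0.4669i)|1⟩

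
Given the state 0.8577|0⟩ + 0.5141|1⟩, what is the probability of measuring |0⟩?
0.7356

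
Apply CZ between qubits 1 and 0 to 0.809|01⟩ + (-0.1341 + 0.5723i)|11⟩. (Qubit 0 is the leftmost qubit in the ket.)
0.809|01⟩ + (0.1341 - 0.5723i)|11⟩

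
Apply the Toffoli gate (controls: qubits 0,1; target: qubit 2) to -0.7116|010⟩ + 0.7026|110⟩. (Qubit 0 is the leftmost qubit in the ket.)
-0.7116|010⟩ + 0.7026|111⟩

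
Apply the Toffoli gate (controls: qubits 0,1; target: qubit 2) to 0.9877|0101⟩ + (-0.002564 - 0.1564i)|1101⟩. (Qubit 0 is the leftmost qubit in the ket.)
0.9877|0101⟩ + (-0.002564 - 0.1564i)|1111⟩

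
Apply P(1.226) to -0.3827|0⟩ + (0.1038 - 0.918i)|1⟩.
-0.3827|0⟩ + (0.8991 - 0.2126i)|1⟩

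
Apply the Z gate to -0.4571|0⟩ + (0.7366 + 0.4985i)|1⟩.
-0.4571|0⟩ + (-0.7366 - 0.4985i)|1⟩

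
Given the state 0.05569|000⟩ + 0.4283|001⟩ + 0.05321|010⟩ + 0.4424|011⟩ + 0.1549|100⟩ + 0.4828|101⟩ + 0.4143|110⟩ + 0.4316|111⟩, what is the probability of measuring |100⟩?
0.02399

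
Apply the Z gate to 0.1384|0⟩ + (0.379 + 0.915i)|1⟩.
0.1384|0⟩ + (-0.379 - 0.915i)|1⟩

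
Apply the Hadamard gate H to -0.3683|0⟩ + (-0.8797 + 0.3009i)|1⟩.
(-0.8825 + 0.2128i)|0⟩ + (0.3616 - 0.2128i)|1⟩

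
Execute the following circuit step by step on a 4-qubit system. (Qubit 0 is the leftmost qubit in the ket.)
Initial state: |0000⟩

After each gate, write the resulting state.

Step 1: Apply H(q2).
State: 1/√2|0000⟩ + 1/√2|0010⟩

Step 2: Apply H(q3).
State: 1/2|0000⟩ + 1/2|0001⟩ + 1/2|0010⟩ + 1/2|0011⟩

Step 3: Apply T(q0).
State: 1/2|0000⟩ + 1/2|0001⟩ + 1/2|0010⟩ + 1/2|0011⟩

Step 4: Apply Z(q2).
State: 1/2|0000⟩ + 1/2|0001⟩ - 1/2|0010⟩ - 1/2|0011⟩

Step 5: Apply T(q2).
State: 1/2|0000⟩ + 1/2|0001⟩ + (-1/√8 - (1/√8)i)|0010⟩ + (-1/√8 - (1/√8)i)|0011⟩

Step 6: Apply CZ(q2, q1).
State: 1/2|0000⟩ + 1/2|0001⟩ + (-1/√8 - (1/√8)i)|0010⟩ + (-1/√8 - (1/√8)i)|0011⟩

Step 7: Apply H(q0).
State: 1/√8|0000⟩ + 1/√8|0001⟩ + (-0.25 - 0.25i)|0010⟩ + (-0.25 - 0.25i)|0011⟩ + 1/√8|1000⟩ + 1/√8|1001⟩ + (-0.25 - 0.25i)|1010⟩ + (-0.25 - 0.25i)|1011⟩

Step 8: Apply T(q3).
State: 1/√8|0000⟩ + (0.25 + 0.25i)|0001⟩ + (-0.25 - 0.25i)|0010⟩ - (1/√8)i|0011⟩ + 1/√8|1000⟩ + (0.25 + 0.25i)|1001⟩ + (-0.25 - 0.25i)|1010⟩ - (1/√8)i|1011⟩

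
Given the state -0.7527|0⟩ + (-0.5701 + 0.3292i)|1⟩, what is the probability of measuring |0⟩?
0.5666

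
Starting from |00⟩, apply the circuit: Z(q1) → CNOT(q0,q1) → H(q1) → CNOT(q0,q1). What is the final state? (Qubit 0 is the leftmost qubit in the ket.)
1/√2|00⟩ + 1/√2|01⟩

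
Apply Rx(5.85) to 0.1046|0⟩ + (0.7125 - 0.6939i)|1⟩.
(-0.2513 - 0.1531i)|0⟩ + (-0.6959 + 0.6552i)|1⟩

Rx(5.85) = [[cos(θ/2), −i·sin(θ/2)], [−i·sin(θ/2), cos(θ/2)]]; θ = 5.85, cos(θ/2) ≈ -0.976635, sin(θ/2) ≈ 0.214903.
With a = amp(|0⟩) = 0.1046 and b = amp(|1⟩) = (0.7125 - 0.6939i):
new amp(|0⟩) = (-0.976635)·a + (-0.214903i)·b = (-0.2513 - 0.1531i)
new amp(|1⟩) = (-0.214903i)·a + (-0.976635)·b = (-0.6959 + 0.6552i)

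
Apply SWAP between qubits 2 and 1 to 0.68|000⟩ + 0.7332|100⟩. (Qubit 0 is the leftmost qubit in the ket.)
0.68|000⟩ + 0.7332|100⟩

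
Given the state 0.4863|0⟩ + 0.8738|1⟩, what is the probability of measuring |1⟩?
0.7635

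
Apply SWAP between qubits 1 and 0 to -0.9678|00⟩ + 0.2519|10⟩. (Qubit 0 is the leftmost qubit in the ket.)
-0.9678|00⟩ + 0.2519|01⟩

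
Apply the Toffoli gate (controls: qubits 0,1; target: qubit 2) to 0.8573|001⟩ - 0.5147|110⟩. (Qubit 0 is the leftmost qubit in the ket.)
0.8573|001⟩ - 0.5147|111⟩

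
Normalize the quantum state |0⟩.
|0⟩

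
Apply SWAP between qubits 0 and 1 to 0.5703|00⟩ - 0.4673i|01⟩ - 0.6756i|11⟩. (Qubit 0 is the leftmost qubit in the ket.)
0.5703|00⟩ - 0.4673i|10⟩ - 0.6756i|11⟩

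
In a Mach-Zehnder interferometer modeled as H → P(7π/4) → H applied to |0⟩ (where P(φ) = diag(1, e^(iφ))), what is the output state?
(0.8536 - (1/√8)i)|0⟩ + (0.1464 + (1/√8)i)|1⟩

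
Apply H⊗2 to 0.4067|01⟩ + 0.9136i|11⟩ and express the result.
(0.2034 + 0.4568i)|00⟩ + (-0.2034 - 0.4568i)|01⟩ + (0.2034 - 0.4568i)|10⟩ + (-0.2034 + 0.4568i)|11⟩

H⊗2 gives amp(|y⟩) = (1/2) Σ_x (−1)^(x·y) amp(|x⟩), where x·y is the number of positions in which both x and y have a 1.
|00⟩: (0.4067 + 0.9136i)/2 = (0.2034 + 0.4568i)
|01⟩: (-0.4067 - 0.9136i)/2 = (-0.2034 - 0.4568i)
|10⟩: (0.4067 - 0.9136i)/2 = (0.2034 - 0.4568i)
|11⟩: (-0.4067 + 0.9136i)/2 = (-0.2034 + 0.4568i)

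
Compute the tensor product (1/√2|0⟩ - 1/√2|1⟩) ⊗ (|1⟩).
1/√2|01⟩ - 1/√2|11⟩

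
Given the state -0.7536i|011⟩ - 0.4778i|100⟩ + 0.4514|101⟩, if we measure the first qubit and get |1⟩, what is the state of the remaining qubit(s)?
-0.7269i|00⟩ + 0.6867|01⟩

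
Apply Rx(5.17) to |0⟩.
-0.8491|0⟩ - 0.5283i|1⟩

Rx(5.17) = [[cos(θ/2), −i·sin(θ/2)], [−i·sin(θ/2), cos(θ/2)]]; θ = 5.17, cos(θ/2) ≈ -0.84906, sin(θ/2) ≈ 0.528296.
With a = amp(|0⟩) = 1 and b = amp(|1⟩) = 0:
new amp(|0⟩) = (-0.84906)·a + (-0.528296i)·b = -0.8491
new amp(|1⟩) = (-0.528296i)·a + (-0.84906)·b = -0.5283i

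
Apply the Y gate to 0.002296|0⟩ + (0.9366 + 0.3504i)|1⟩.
(0.3504 - 0.9366i)|0⟩ + 0.002296i|1⟩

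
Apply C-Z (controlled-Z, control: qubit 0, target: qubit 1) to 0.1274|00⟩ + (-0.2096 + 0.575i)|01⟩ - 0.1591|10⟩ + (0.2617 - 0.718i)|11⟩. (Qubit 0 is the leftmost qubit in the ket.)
0.1274|00⟩ + (-0.2096 + 0.575i)|01⟩ - 0.1591|10⟩ + (-0.2617 + 0.718i)|11⟩

C-Z leaves the control-|0⟩ kets |00⟩, |01⟩ unchanged and applies Z to qubit 1 on the control-|1⟩ pair (|10⟩, |11⟩).
Z = [[1, 0], [0, -1]].
With a = amp(|10⟩) = -0.1591 and b = amp(|11⟩) = (0.2617 - 0.718i):
new amp(|10⟩) = (1)·a = -0.1591
new amp(|11⟩) = (-1)·b = (-0.2617 + 0.718i)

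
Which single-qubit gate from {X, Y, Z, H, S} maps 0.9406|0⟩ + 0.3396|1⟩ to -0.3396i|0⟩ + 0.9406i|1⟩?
Y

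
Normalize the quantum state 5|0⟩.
|0⟩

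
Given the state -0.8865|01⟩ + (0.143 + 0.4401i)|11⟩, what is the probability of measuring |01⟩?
0.7859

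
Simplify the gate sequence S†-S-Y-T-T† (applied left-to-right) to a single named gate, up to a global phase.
Y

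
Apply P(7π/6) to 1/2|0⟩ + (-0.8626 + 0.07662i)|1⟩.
1/2|0⟩ + (0.7853 + 0.3649i)|1⟩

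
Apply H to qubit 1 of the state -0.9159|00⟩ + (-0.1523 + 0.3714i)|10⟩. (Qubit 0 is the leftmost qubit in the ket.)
-0.6476|00⟩ - 0.6476|01⟩ + (-0.1077 + 0.2626i)|10⟩ + (-0.1077 + 0.2626i)|11⟩

H on qubit 1 mixes each pair of kets that differ only in qubit 1: amplitudes (a, b) of (|…0…⟩, |…1…⟩) become ((a + b)/√2, (a − b)/√2). Kets absent from the input have amplitude 0.
(|00⟩, |01⟩): (a, b) = (-0.9159, 0) → (-0.6476, -0.6476)
(|10⟩, |11⟩): (a, b) = ((-0.1523 + 0.3714i), 0) → ((-0.1077 + 0.2626i), (-0.1077 + 0.2626i))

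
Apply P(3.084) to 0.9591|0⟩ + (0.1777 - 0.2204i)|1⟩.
0.9591|0⟩ + (-0.1647 + 0.2303i)|1⟩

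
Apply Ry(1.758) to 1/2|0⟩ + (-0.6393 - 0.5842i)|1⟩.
(0.8113 + 0.4499i)|0⟩ + (-0.02277 - 0.3727i)|1⟩

Ry(1.758) = [[cos(θ/2), −sin(θ/2)], [sin(θ/2), cos(θ/2)]]; θ = 1.758, cos(θ/2) ≈ 0.637922, sin(θ/2) ≈ 0.770101.
With a = amp(|0⟩) = 1/2 and b = amp(|1⟩) = (-0.6393 - 0.5842i):
new amp(|0⟩) = (0.637922)·a + (-0.770101)·b = (0.8113 + 0.4499i)
new amp(|1⟩) = (0.770101)·a + (0.637922)·b = (-0.02277 - 0.3727i)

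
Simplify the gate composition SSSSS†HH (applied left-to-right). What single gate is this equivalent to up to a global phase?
S†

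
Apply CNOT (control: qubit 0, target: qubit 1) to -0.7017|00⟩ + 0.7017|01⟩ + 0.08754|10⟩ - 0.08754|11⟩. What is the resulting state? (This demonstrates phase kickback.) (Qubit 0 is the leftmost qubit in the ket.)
-0.7017|00⟩ + 0.7017|01⟩ - 0.08754|10⟩ + 0.08754|11⟩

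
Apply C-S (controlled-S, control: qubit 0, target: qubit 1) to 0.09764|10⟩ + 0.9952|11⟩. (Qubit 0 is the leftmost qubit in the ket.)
0.09764|10⟩ + 0.9952i|11⟩

C-S leaves the control-|0⟩ kets |00⟩, |01⟩ unchanged and applies S to qubit 1 on the control-|1⟩ pair (|10⟩, |11⟩).
S = [[1, 0], [0, i]].
With a = amp(|10⟩) = 0.09764 and b = amp(|11⟩) = 0.9952:
new amp(|10⟩) = (1)·a = 0.09764
new amp(|11⟩) = (i)·b = 0.9952i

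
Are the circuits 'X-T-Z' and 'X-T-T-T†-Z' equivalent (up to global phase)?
Yes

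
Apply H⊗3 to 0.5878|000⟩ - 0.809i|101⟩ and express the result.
(0.2078 - 0.286i)|000⟩ + (0.2078 + 0.286i)|001⟩ + (0.2078 - 0.286i)|010⟩ + (0.2078 + 0.286i)|011⟩ + (0.2078 + 0.286i)|100⟩ + (0.2078 - 0.286i)|101⟩ + (0.2078 + 0.286i)|110⟩ + (0.2078 - 0.286i)|111⟩

H⊗3 gives amp(|y⟩) = (1/2√2) Σ_x (−1)^(x·y) amp(|x⟩), where x·y is the number of positions in which both x and y have a 1.
|000⟩: (0.5878 - 0.809i)/(2√2) = (0.2078 - 0.286i)
|001⟩: (0.5878 + 0.809i)/(2√2) = (0.2078 + 0.286i)
|010⟩: (0.5878 - 0.809i)/(2√2) = (0.2078 - 0.286i)
|011⟩: (0.5878 + 0.809i)/(2√2) = (0.2078 + 0.286i)
|100⟩: (0.5878 + 0.809i)/(2√2) = (0.2078 + 0.286i)
|101⟩: (0.5878 - 0.809i)/(2√2) = (0.2078 - 0.286i)
|110⟩: (0.5878 + 0.809i)/(2√2) = (0.2078 + 0.286i)
|111⟩: (0.5878 - 0.809i)/(2√2) = (0.2078 - 0.286i)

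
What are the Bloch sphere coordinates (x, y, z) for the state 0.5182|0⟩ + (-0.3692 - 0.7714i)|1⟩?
(-0.3826, -0.7995, -0.4628)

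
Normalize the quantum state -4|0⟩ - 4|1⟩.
-1/√2|0⟩ - 1/√2|1⟩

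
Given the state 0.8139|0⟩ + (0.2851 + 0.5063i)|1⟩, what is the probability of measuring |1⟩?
0.3376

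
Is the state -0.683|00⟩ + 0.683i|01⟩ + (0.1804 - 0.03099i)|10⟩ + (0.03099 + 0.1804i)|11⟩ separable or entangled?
Entangled

Writing the state as a|00⟩ + b|01⟩ + c|10⟩ + d|11⟩, it is a product state iff ad − bc = 0.
Here (a, b, c, d) = (-0.683, 0.683i, (0.1804 - 0.03099i), (0.03099 + 0.1804i)): ad − bc = (-0.683)(0.03099 + 0.1804i) − (0.683i)(0.1804 - 0.03099i) = (-0.04233 - 0.2464i) ≠ 0, so the state is entangled.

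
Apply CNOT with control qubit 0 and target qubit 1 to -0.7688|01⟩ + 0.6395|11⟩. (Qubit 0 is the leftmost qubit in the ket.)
-0.7688|01⟩ + 0.6395|10⟩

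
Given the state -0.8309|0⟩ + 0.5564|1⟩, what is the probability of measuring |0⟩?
0.6904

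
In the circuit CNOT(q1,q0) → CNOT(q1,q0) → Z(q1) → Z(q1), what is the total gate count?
4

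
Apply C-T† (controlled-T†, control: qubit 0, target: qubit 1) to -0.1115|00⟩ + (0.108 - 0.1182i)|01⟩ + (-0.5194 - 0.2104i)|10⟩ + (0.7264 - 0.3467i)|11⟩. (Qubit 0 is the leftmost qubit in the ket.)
-0.1115|00⟩ + (0.108 - 0.1182i)|01⟩ + (-0.5194 - 0.2104i)|10⟩ + (0.2685 - 0.7588i)|11⟩

C-T† leaves the control-|0⟩ kets |00⟩, |01⟩ unchanged and applies T† to qubit 1 on the control-|1⟩ pair (|10⟩, |11⟩).
T† = [[1, 0], [0, (1/√2 - (1/√2)i)]].
With a = amp(|10⟩) = (-0.5194 - 0.2104i) and b = amp(|11⟩) = (0.7264 - 0.3467i):
new amp(|10⟩) = (1)·a = (-0.5194 - 0.2104i)
new amp(|11⟩) = (1/√2 - (1/√2)i)·b = (0.2685 - 0.7588i)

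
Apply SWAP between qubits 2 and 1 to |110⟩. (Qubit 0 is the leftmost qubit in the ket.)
|101⟩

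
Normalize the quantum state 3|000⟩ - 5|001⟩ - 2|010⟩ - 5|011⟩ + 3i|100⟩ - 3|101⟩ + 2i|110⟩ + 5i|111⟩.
0.286|000⟩ - 0.4767|001⟩ - 0.1907|010⟩ - 0.4767|011⟩ + 0.286i|100⟩ - 0.286|101⟩ + 0.1907i|110⟩ + 0.4767i|111⟩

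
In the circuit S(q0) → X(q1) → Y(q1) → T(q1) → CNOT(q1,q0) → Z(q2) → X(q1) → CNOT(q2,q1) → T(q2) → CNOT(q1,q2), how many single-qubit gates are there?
7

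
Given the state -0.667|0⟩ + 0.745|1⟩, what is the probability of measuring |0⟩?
0.4449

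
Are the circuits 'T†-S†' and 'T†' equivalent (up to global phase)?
No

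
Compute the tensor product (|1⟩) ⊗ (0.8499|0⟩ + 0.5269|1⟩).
0.8499|10⟩ + 0.5269|11⟩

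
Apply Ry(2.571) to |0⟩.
0.2814|0⟩ + 0.9596|1⟩

Ry(2.571) = [[cos(θ/2), −sin(θ/2)], [sin(θ/2), cos(θ/2)]]; θ = 2.571, cos(θ/2) ≈ 0.281442, sin(θ/2) ≈ 0.959578.
With a = amp(|0⟩) = 1 and b = amp(|1⟩) = 0:
new amp(|0⟩) = (0.281442)·a + (-0.959578)·b = 0.2814
new amp(|1⟩) = (0.959578)·a + (0.281442)·b = 0.9596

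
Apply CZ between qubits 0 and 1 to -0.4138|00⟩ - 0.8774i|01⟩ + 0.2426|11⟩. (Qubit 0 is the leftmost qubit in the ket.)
-0.4138|00⟩ - 0.8774i|01⟩ - 0.2426|11⟩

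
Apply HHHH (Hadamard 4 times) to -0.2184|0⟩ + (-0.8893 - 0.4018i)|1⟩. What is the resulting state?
-0.2184|0⟩ + (-0.8893 - 0.4018i)|1⟩

H² = I, so an even number of Hadamards cancels: H^4 = I and the state is unchanged.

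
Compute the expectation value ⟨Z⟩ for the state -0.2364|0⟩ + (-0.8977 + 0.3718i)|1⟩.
-0.8882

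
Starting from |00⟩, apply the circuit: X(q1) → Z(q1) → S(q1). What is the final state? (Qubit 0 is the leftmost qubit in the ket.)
-i|01⟩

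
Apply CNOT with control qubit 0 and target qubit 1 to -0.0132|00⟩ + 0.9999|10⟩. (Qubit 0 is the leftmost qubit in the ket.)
-0.0132|00⟩ + 0.9999|11⟩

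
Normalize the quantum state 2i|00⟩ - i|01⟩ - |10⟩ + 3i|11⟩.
0.5164i|00⟩ - 0.2582i|01⟩ - 0.2582|10⟩ + 0.7746i|11⟩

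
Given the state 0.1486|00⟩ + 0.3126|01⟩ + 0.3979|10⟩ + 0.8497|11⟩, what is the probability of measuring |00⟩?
0.02208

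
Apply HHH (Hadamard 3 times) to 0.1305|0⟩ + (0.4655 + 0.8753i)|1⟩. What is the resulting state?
(0.4214 + 0.6189i)|0⟩ + (-0.2369 - 0.6189i)|1⟩

H² = I, so H^3 = H: a single Hadamard. With (a, b) = (0.1305, (0.4655 + 0.8753i)), H gives ((a + b)/√2, (a − b)/√2) = ((0.4214 + 0.6189i), (-0.2369 - 0.6189i)).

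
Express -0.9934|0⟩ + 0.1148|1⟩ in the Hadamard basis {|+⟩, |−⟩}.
-0.6213|+⟩ - 0.7836|−⟩

With |ψ⟩ = α|0⟩ + β|1⟩, the Hadamard-basis coefficients are ⟨+|ψ⟩ = (α + β)/√2 and ⟨−|ψ⟩ = (α − β)/√2.
Here α = -0.9934, β = 0.1148: (α + β)/√2 = -0.6213, (α − β)/√2 = -0.7836.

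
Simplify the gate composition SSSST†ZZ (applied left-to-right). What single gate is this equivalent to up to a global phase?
T†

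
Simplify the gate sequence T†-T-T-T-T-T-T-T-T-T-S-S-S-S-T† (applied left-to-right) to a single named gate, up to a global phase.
T†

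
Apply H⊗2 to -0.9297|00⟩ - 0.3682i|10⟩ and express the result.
(-0.4649 - 0.1841i)|00⟩ + (-0.4649 - 0.1841i)|01⟩ + (-0.4649 + 0.1841i)|10⟩ + (-0.4649 + 0.1841i)|11⟩

H⊗2 gives amp(|y⟩) = (1/2) Σ_x (−1)^(x·y) amp(|x⟩), where x·y is the number of positions in which both x and y have a 1.
|00⟩: (-0.9297 - 0.3682i)/2 = (-0.4649 - 0.1841i)
|01⟩: (-0.9297 - 0.3682i)/2 = (-0.4649 - 0.1841i)
|10⟩: (-0.9297 + 0.3682i)/2 = (-0.4649 + 0.1841i)
|11⟩: (-0.9297 + 0.3682i)/2 = (-0.4649 + 0.1841i)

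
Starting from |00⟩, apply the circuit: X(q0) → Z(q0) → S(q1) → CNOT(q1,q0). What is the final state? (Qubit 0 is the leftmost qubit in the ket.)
-|10⟩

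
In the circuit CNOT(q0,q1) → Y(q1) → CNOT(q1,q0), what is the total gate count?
3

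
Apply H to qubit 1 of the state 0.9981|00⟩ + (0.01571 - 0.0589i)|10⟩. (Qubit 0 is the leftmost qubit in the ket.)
0.7058|00⟩ + 0.7058|01⟩ + (0.01111 - 0.04165i)|10⟩ + (0.01111 - 0.04165i)|11⟩

H on qubit 1 mixes each pair of kets that differ only in qubit 1: amplitudes (a, b) of (|…0…⟩, |…1…⟩) become ((a + b)/√2, (a − b)/√2). Kets absent from the input have amplitude 0.
(|00⟩, |01⟩): (a, b) = (0.9981, 0) → (0.7058, 0.7058)
(|10⟩, |11⟩): (a, b) = ((0.01571 - 0.0589i), 0) → ((0.01111 - 0.04165i), (0.01111 - 0.04165i))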